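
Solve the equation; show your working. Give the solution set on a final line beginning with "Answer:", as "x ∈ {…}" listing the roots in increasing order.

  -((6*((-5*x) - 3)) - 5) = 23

Step 1. [-((6*((-5*x) - 3)) - 5) = 23] flip signs both sides, so neg: (6*((-5*x) - 3)) - 5 = -23.
Step 2. [(6*((-5*x) - 3)) - 5 = -23] peel the -5: add 5 from each side ⇒ sub: 6*((-5*x) - 3) = -18.
Step 3. [6*((-5*x) - 3) = -18] 6·(inner) — divide through by 6. So div: (-5*x) - 3 = -3.
Step 4. [(-5*x) - 3 = -3] -3 is outermost — add 3 both sides. So sub: -5*x = 0.
Step 5. [-5*x = 0] leading coefficient -5: divide by -5 ⇒ div: x = 0.

Answer: x ∈ {0}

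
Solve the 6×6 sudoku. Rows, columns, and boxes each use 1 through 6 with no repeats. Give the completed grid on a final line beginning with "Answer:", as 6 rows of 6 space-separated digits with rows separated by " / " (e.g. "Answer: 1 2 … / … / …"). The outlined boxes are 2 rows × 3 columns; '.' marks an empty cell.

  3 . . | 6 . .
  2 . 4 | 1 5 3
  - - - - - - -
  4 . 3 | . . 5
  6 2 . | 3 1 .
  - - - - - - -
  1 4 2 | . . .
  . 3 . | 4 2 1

Step 1. [r1c3∈{1,5}] col 3 places 1 nowhere but r1c3 ⇒ r1c3=1.
Step 2. [r5c5∈{3,6}] r5c5 is the only open cell in row 5 admitting 3, so r5c5=3.
Step 3. [r6c1∈{5}] r6c1 is down to just 5 ⇒ r6c1=5.
Step 4. [r1c6∈{2,4}] across row 1, 2 lands solely at r1c6 ⇒ r1c6=2.
Step 5. [r4c6∈{4}] r4c6 is down to just 4. So r4c6=4.
Step 6. [r5c4∈{5}] r5c4's peers cover all but 5 ⇒ r5c4=5.
Step 7. [r6c3∈{6}] r6c3 has the single candidate 6, so r6c3=6.
Step 8. [r5c6∈{6}] r5c6's peers cover all but 6, so r5c6=6.
Step 9. [r1c5∈{4}] only 4 remains possible at r1c5 ⇒ r1c5=4.
Step 10. [r3c4∈{2}] nothing but 2 survives at r3c4. So r3c4=2.
Step 11. [r3c5∈{6}] r3c5 is down to just 6, so r3c5=6.
Step 12. [r2c2∈{6}] r2c2's peers cover all but 6. So r2c2=6.
Step 13. [r3c2∈{1}] nothing but 1 survives at r3c2, so r3c2=1.
Step 14. [r4c3∈{5}] only 5 remains possible at r4c3 ⇒ r4c3=5.
Step 15. [r1c2∈{5}] r1c2 is down to just 5, so r1c2=5.

Answer: 3 5 1 6 4 2 / 2 6 4 1 5 3 / 4 1 3 2 6 5 / 6 2 5 3 1 4 / 1 4 2 5 3 6 / 5 3 6 4 2 1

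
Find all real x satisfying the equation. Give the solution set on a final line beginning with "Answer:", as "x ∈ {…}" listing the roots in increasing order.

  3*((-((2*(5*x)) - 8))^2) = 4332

Step 1. [3*((-((2*(5*x)) - 8))^2) = 4332] LHS = 3·(…); ÷3 both sides, so div: (-((2*(5*x)) - 8))^2 = 1444.
Step 2. [(-((2*(5*x)) - 8))^2 = 1444] LHS squared, RHS 1444 ≥ 0: apply √ (±). So sqrt: -((2*(5*x)) - 8) = 38 or -38.
Step 3. [-((2*(5*x)) - 8) = 38 or -38] leading − — multiply by −1, so neg: (2*(5*x)) - 8 = -38 or 38.
Step 4. [(2*(5*x)) - 8 = -38 or 38] the outer -8 inverts by adding 8 ⇒ sub: 2*(5*x) = -30 or 46.
Step 5. [2*(5*x) = -30 or 46] leading coefficient 2: divide by 2, so div: 5*x = -15 or 23.
Step 6. [5*x = -15 or 23] 5·(inner) — divide through by 5. So div: x = -3 or 23/5.

Answer: x ∈ {-3, 23/5}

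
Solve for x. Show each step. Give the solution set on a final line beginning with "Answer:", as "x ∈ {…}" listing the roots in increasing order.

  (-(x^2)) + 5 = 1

Step 1. [(-(x^2)) + 5 = 1] subtract 5: x sits inside (… + 5) ⇒ sub: -(x^2) = -4.
Step 2. [-(x^2) = -4] LHS negated; negate both sides ⇒ neg: x^2 = 4.
Step 3. [x^2 = 4] √ both sides: 4 ≥ 0 gives two branches, so sqrt: x = 2 or -2.

Answer: x ∈ {-2, 2}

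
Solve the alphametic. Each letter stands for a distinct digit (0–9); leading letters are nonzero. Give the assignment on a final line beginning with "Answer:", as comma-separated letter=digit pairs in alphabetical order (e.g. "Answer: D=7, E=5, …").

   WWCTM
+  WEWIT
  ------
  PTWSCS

Step 1. [col 1: M + T ≡ S (mod 10)] S=3 is one option consistent with column 1 (M + T ≡ S (mod 10), carry-in 0) — take it, so S=3.
Step 2. [col 1: M + T ≡ S (mod 10)] column 1 (M + T ≡ S (mod 10), carry-in 0) doesn't pin M yet; pick M=8 and continue. So M=8.
Step 3. [P] P is the leading digit of a 6-digit sum of two 5-digit numbers; the final carry is exactly 1. So P=1.
Step 4. [col 1: M + T ≡ S (mod 10)] column 1 reads M+T+carry(0)=S with M=8, S=3; with digits 1,3,8 already taken and all letters distinct, the only value for T is 5. So T=5.
Step 5. [col 2: T + I ≡ C (mod 10)] no forcing yet in column 2 (carry-in 1); C=6 is free and consistent — try it. So C=6.
Step 6. [col 2: T + I ≡ C (mod 10)] column 2: given T=5, C=6, carry-in 1, and digits 1,3,5,6,8 already taken and all letters distinct, T+I≡C (mod 10) forces I=0, so I=0.
Step 7. [col 3: C + W ≡ S (mod 10)] column 3 reads C+W+carry(0)=S with C=6, S=3; with digits 0,1,3,5,6,8 already taken and all letters distinct, the only value for W is 7. So W=7.
Step 8. [col 4: W + E ≡ W (mod 10)] in column 4 we have W+E≡W with carry-in 1; given W=7 and digits 0,1,3,5,6,7,8 already taken and all letters distinct, that pins E to 9. So E=9.

Answer: C=6, E=9, I=0, M=8, P=1, S=3, T=5, W=7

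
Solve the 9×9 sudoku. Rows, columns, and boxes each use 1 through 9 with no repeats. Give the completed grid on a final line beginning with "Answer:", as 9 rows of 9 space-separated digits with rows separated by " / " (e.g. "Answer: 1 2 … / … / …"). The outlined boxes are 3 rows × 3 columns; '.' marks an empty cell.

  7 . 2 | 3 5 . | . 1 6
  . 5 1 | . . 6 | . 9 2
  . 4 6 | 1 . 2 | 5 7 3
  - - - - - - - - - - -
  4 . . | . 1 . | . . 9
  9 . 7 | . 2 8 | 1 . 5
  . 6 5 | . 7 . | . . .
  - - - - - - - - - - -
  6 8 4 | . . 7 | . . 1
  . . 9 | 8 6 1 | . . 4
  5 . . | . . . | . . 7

Step 1. [r9c3∈{3}] r9c3 has the single candidate 3 ⇒ r9c3=3.
Step 2. [r1c7∈{4,8}] 8 has one home in row 1: r1c7 ⇒ r1c7=8.
Step 3. [r8c1∈{2}] only 2 remains possible at r8c1, so r8c1=2.
Step 4. [r1c6∈{4,9}] r1c6 is the only open cell in row 1 admitting 4. So r1c6=4.
Step 5. [r9c6∈{9}] r9c6 is down to just 9 ⇒ r9c6=9.
Step 6. [r8c7∈{3}] r8c7 has the single candidate 3, so r8c7=3.
Step 7. [r9c8∈{2,6,8}] r9c8 is the only open cell in row 9 admitting 8, so r9c8=8.
Step 8. [r7c4∈{2,5}] r7c4 is the only open cell in box 8 admitting 5 ⇒ r7c4=5.
Step 9. [r7c8∈{2}] only 2 remains possible at r7c8 ⇒ r7c8=2.
Step 10. [r5c2∈{3}] nothing but 3 survives at r5c2, so r5c2=3.
Step 11. [r3c1∈{8}] r3c1's peers cover all but 8. So r3c1=8.
Step 12. [r4c4∈{6}] r4c4 is down to just 6. So r4c4=6.
Step 13. [r5c4∈{4}] r5c4 is down to just 4 ⇒ r5c4=4.
Step 14. [r4c8∈{3}] r4c8 has the single candidate 3 ⇒ r4c8=3.
Step 15. [r6c7∈{2,4}] row 6 places 2 nowhere but r6c7. So r6c7=2.
Step 16. [r9c5∈{4}] only 4 remains possible at r9c5, so r9c5=4.
Step 17. [r2c1∈{3}] r2c1's peers cover all but 3 ⇒ r2c1=3.
Step 18. [r4c2∈{2}] r4c2's peers cover all but 2 ⇒ r4c2=2.
Step 19. [r9c4∈{2}] r9c4 has the single candidate 2 ⇒ r9c4=2.
Step 20. [r9c7∈{6}] nothing but 6 survives at r9c7 ⇒ r9c7=6.
Step 21. [r6c6∈{3}] r6c6 is down to just 3, so r6c6=3.
Step 22. [r7c5∈{3}] nothing but 3 survives at r7c5 ⇒ r7c5=3.
Step 23. [r6c1∈{1}] only 1 remains possible at r6c1, so r6c1=1.
Step 24. [r9c2∈{1}] r9c2's peers cover all but 1 ⇒ r9c2=1.
Step 25. [r4c7∈{7}] nothing but 7 survives at r4c7. So r4c7=7.
Step 26. [r3c5∈{9}] r3c5 has the single candidate 9, so r3c5=9.
Step 27. [r2c4∈{7}] nothing but 7 survives at r2c4 ⇒ r2c4=7.
Step 28. [r8c8∈{5}] r8c8's peers cover all but 5, so r8c8=5.
Step 29. [r5c8∈{6}] only 6 remains possible at r5c8, so r5c8=6.
Step 30. [r6c4∈{9}] r6c4 has the single candidate 9. So r6c4=9.
Step 31. [r7c7∈{9}] r7c7 has the single candidate 9. So r7c7=9.
Step 32. [r4c6∈{5}] r4c6's peers cover all but 5. So r4c6=5.
Step 33. [r2c7∈{4}] r2c7's peers cover all but 4, so r2c7=4.
Step 34. [r2c5∈{8}] r2c5 has the single candidate 8. So r2c5=8.
Step 35. [r1c2∈{9}] nothing but 9 survives at r1c2, so r1c2=9.
Step 36. [r8c2∈{7}] r8c2's peers cover all but 7. So r8c2=7.
Step 37. [r6c9∈{8}] r6c9 is down to just 8. So r6c9=8.
Step 38. [r4c3∈{8}] r4c3 has the single candidate 8. So r4c3=8.
Step 39. [r6c8∈{4}] r6c8 has the single candidate 4, so r6c8=4.

Answer: 7 9 2 3 5 4 8 1 6 / 3 5 1 7 8 6 4 9 2 / 8 4 6 1 9 2 5 7 3 / 4 2 8 6 1 5 7 3 9 / 9 3 7 4 2 8 1 6 5 / 1 6 5 9 7 3 2 4 8 / 6 8 4 5 3 7 9 2 1 / 2 7 9 8 6 1 3 5 4 / 5 1 3 2 4 9 6 8 7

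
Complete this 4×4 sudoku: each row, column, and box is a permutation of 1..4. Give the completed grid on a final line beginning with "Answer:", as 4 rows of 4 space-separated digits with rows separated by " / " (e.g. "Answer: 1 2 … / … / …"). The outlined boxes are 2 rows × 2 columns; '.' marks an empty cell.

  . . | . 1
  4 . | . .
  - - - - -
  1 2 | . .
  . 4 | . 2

Step 1. [r2c4∈{3}] nothing but 3 survives at r2c4 ⇒ r2c4=3.
Step 2. [r3c3∈{3,4}] across row 3, 3 lands solely at r3c3, so r3c3=3.
Step 3. [r1c1∈{2,3}] in col 1, 2 fits only at r1c1 ⇒ r1c1=2.
Step 4. [r2c3∈{2}] r2c3 has the single candidate 2. So r2c3=2.
Step 5. [r2c2∈{1}] only 1 remains possible at r2c2, so r2c2=1.
Step 6. [r3c4∈{4}] nothing but 4 survives at r3c4. So r3c4=4.
Step 7. [r1c3∈{4}] only 4 remains possible at r1c3 ⇒ r1c3=4.
Step 8. [r1c2∈{3}] r1c2 is down to just 3. So r1c2=3.
Step 9. [r4c3∈{1}] r4c3's peers cover all but 1, so r4c3=1.
Step 10. [r4c1∈{3}] r4c1 is down to just 3 ⇒ r4c1=3.

Answer: 2 3 4 1 / 4 1 2 3 / 1 2 3 4 / 3 4 1 2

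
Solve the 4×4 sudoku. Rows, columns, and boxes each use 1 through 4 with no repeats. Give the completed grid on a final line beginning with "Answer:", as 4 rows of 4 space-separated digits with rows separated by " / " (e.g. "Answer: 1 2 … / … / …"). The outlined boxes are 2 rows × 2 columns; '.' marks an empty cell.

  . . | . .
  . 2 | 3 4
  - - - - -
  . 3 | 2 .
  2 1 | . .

Step 1. [r1c3∈{1}] r1c3 has the single candidate 1. So r1c3=1.
Step 2. [r1c2∈{4}] only 4 remains possible at r1c2, so r1c2=4.
Step 3. [r3c4∈{1}] r3c4 is down to just 1 ⇒ r3c4=1.
Step 4. [r4c4∈{3}] r4c4 is down to just 3, so r4c4=3.
Step 5. [r1c1∈{3}] r1c1 is down to just 3 ⇒ r1c1=3.
Step 6. [r3c1∈{4}] r3c1 is down to just 4. So r3c1=4.
Step 7. [r2c1∈{1}] nothing but 1 survives at r2c1. So r2c1=1.
Step 8. [r1c4∈{2}] r1c4 is down to just 2, so r1c4=2.
Step 9. [r4c3∈{4}] r4c3 is down to just 4 ⇒ r4c3=4.

Answer: 3 4 1 2 / 1 2 3 4 / 4 3 2 1 / 2 1 4 3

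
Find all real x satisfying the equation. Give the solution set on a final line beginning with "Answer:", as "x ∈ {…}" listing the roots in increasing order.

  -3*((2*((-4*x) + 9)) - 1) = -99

Step 1. [-3*((2*((-4*x) + 9)) - 1) = -99] LHS = -3·(…); ÷-3 both sides ⇒ div: (2*((-4*x) + 9)) - 1 = 33.
Step 2. [(2*((-4*x) + 9)) - 1 = 33] peel the -1: add 1 from each side, so sub: 2*((-4*x) + 9) = 34.
Step 3. [2*((-4*x) + 9) = 34] 2·(inner) — divide through by 2, so div: (-4*x) + 9 = 17.
Step 4. [(-4*x) + 9 = 17] +9 is outermost — subtract 9 both sides ⇒ sub: -4*x = 8.
Step 5. [-4*x = 8] -4 out front; divide by -4. So div: x = -2.

Answer: x ∈ {-2}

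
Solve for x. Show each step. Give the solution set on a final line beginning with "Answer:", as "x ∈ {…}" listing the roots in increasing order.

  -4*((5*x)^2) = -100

Step 1. [-4*((5*x)^2) = -100] leading coefficient -4: divide by -4. So div: (5*x)^2 = 25.
Step 2. [(5*x)^2 = 25] √ both sides: 25 ≥ 0 gives two branches, so sqrt: 5*x = 5 or -5.
Step 3. [5*x = 5 or -5] divide by the outer 5 ⇒ div: x = 1 or -1.

Answer: x ∈ {-1, 1}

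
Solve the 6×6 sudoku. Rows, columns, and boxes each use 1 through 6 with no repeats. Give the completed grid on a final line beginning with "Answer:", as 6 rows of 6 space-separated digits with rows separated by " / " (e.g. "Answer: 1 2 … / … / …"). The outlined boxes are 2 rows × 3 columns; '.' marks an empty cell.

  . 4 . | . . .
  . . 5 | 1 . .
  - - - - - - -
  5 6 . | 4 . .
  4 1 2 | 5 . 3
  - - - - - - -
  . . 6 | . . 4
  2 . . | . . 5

Step 1. [r6c2∈{3}] nothing but 3 survives at r6c2. So r6c2=3.
Step 2. [r2c5∈{2,3,4,6}] 4 has one home in row 2: r2c5, so r2c5=4.
Step 3. [r2c1∈{3,6}] in row 2, 3 fits only at r2c1, so r2c1=3.
Step 4. [r1c1∈{1,6}] across col 1, 6 lands solely at r1c1, so r1c1=6.
Step 5. [r1c6∈{2}] r1c6 has the single candidate 2. So r1c6=2.
Step 6. [r5c4∈{2,3}] in col 4, 2 fits only at r5c4, so r5c4=2.
Step 7. [r5c5∈{1,3}] across row 5, 3 lands solely at r5c5, so r5c5=3.
Step 8. [r6c5∈{1,6}] 1 has one home in box 6: r6c5, so r6c5=1.
Step 9. [r5c2∈{5}] r5c2's peers cover all but 5. So r5c2=5.
Step 10. [r1c4∈{3}] r1c4 has the single candidate 3 ⇒ r1c4=3.
Step 11. [r2c6∈{6}] r2c6's peers cover all but 6. So r2c6=6.
Step 12. [r3c3∈{3}] only 3 remains possible at r3c3. So r3c3=3.
Step 13. [r2c2∈{2}] only 2 remains possible at r2c2, so r2c2=2.
Step 14. [r6c3∈{4}] r6c3 is down to just 4, so r6c3=4.
Step 15. [r6c4∈{6}] r6c4's peers cover all but 6 ⇒ r6c4=6.
Step 16. [r1c3∈{1}] nothing but 1 survives at r1c3, so r1c3=1.
Step 17. [r3c5∈{2}] r3c5's peers cover all but 2, so r3c5=2.
Step 18. [r1c5∈{5}] r1c5 is down to just 5 ⇒ r1c5=5.
Step 19. [r5c1∈{1}] r5c1's peers cover all but 1 ⇒ r5c1=1.
Step 20. [r4c5∈{6}] r4c5 has the single candidate 6 ⇒ r4c5=6.
Step 21. [r3c6∈{1}] only 1 remains possible at r3c6. So r3c6=1.

Answer: 6 4 1 3 5 2 / 3 2 5 1 4 6 / 5 6 3 4 2 1 / 4 1 2 5 6 3 / 1 5 6 2 3 4 / 2 3 4 6 1 5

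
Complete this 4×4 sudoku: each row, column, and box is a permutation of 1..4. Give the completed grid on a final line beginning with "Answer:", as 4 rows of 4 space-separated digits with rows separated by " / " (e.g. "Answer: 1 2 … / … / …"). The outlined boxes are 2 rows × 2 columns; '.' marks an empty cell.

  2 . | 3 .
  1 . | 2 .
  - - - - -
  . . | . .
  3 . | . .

Step 1. [r1c2∈{4}] only 4 remains possible at r1c2. So r1c2=4.
Step 2. [r3c4∈{1,2,3,4}] row 3 places 3 nowhere but r3c4, so r3c4=3.
Step 3. [r4c4∈{1,2,4}] r4c4 is the only open cell in col 4 admitting 2 ⇒ r4c4=2.
Step 4. [r4c2∈{1}] r4c2 is down to just 1 ⇒ r4c2=1.
Step 5. [r4c3∈{4}] r4c3's peers cover all but 4, so r4c3=4.
Step 6. [r3c2∈{2}] r3c2 is down to just 2, so r3c2=2.
Step 7. [r2c4∈{4}] nothing but 4 survives at r2c4 ⇒ r2c4=4.
Step 8. [r2c2∈{3}] nothing but 3 survives at r2c2, so r2c2=3.
Step 9. [r1c4∈{1}] r1c4's peers cover all but 1, so r1c4=1.
Step 10. [r3c1∈{4}] r3c1's peers cover all but 4. So r3c1=4.
Step 11. [r3c3∈{1}] r3c3 has the single candidate 1. So r3c3=1.

Answer: 2 4 3 1 / 1 3 2 4 / 4 2 1 3 / 3 1 4 2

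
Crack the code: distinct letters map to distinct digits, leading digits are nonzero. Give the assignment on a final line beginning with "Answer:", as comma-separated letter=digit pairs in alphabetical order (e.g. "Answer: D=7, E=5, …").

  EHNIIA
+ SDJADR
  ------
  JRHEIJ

Step 1. [col 1: A + R ≡ J (mod 10)] several values work for A in column 1 (A + R ≡ J (mod 10), carry-in 0); try A=1 ⇒ A=1.
Step 2. [col 1: A + R ≡ J (mod 10)] no forcing yet in column 1 (carry-in 0); J=7 is free and consistent — try it ⇒ J=7.
Step 3. [col 1: A + R ≡ J (mod 10)] from column 1 (A=1, J=7, carry-in 0, digits 1,7 already taken and all letters distinct): R must equal 6. So R=6.
Step 4. [col 2: I + D ≡ I (mod 10)] in column 2 we have I+D≡I with carry-in 0; given nothing yet and digits 1,6,7 already taken and all letters distinct, that pins D to 0. So D=0.
Step 5. [col 2: I + D ≡ I (mod 10)] no forcing yet in column 2 (carry-in 0); I=2 is free and consistent — try it, so I=2.
Step 6. [col 3: I + A ≡ E (mod 10)] column 3 reads I+A+carry(0)=E with I=2, A=1; with digits 0,1,2,6,7 already taken and all letters distinct, the only value for E is 3. So E=3.
Step 7. [col 4: N + J ≡ H (mod 10)] in column 4 we have N+J≡H with carry-in 0; given J=7 and digits 0,1,2,3,6,7 already taken and all letters distinct, that pins N to 8. So N=8.
Step 8. [col 4: N + J ≡ H (mod 10)] in column 4 we have N+J≡H with carry-in 0; given N=8, J=7 and digits 0,1,2,3,6,7,8 already taken and all letters distinct, that pins H to 5 ⇒ H=5.
Step 9. [col 6: E + S ≡ J (mod 10)] column 6 reads E+S+carry(0)=J with E=3, J=7; with digits 0,1,2,3,5,6,7,8 already taken and all letters distinct, the only value for S is 4 ⇒ S=4.

Answer: A=1, D=0, E=3, H=5, I=2, J=7, N=8, R=6, S=4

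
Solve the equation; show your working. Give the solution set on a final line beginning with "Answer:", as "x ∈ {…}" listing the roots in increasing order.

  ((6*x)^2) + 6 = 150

Step 1. [((6*x)^2) + 6 = 150] 6 comes off first (subtract 6) ⇒ sub: (6*x)^2 = 144.
Step 2. [(6*x)^2 = 144] LHS squared, RHS 144 ≥ 0: apply √ (±), so sqrt: 6*x = 12 or -12.
Step 3. [6*x = 12 or -12] 6 out front; divide by 6, so div: x = 2 or -2.

Answer: x ∈ {-2, 2}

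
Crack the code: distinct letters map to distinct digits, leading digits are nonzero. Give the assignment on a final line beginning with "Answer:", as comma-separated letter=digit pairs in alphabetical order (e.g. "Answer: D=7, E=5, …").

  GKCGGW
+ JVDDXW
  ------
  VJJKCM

Step 1. [col 1: W + W ≡ M (mod 10)] M=6 is one option consistent with column 1 (W + W ≡ M (mod 10), carry-in 0) — take it ⇒ M=6.
Step 2. [col 1: W + W ≡ M (mod 10)] several values work for W in column 1 (W + W ≡ M (mod 10), carry-in 0); try W=3, so W=3.
Step 3. [col 2: G + X ≡ C (mod 10)] no forcing yet in column 2 (carry-in 0); C=1 is free and consistent — try it. So C=1.
Step 4. [col 2: G + X ≡ C (mod 10)] no forcing yet in column 2 (carry-in 0); X=9 is free and consistent — try it. So X=9.
Step 5. [col 2: G + X ≡ C (mod 10)] in column 2 we have G+X≡C with carry-in 0; given X=9, C=1 and digits 1,3,6,9 already taken and all letters distinct, that pins G to 2. So G=2.
Step 6. [col 3: G + D ≡ K (mod 10)] no forcing yet in column 3 (carry-in 1); D=4 is free and consistent — try it, so D=4.
Step 7. [col 3: G + D ≡ K (mod 10)] in column 3 we have G+D≡K with carry-in 1; given G=2, D=4 and digits 1,2,3,4,6,9 already taken and all letters distinct, that pins K to 7, so K=7.
Step 8. [col 4: C + D ≡ J (mod 10)] column 4: given C=1, D=4, carry-in 0, and digits 1,2,3,4,6,7,9 already taken and all letters distinct, C+D≡J (mod 10) forces J=5. So J=5.
Step 9. [col 5: K + V ≡ J (mod 10)] column 5: given K=7, J=5, carry-in 0, and digits 1,2,3,4,5,6,7,9 already taken and all letters distinct, K+V≡J (mod 10) forces V=8, so V=8.

Answer: C=1, D=4, G=2, J=5, K=7, M=6, V=8, W=3, X=9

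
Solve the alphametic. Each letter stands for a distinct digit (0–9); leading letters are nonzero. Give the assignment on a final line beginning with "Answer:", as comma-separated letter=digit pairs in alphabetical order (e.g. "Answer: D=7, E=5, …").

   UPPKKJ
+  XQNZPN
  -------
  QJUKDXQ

Step 1. [col 1: J + N ≡ Q (mod 10)] column 1 (J + N ≡ Q (mod 10), carry-in 0) doesn't pin N yet; pick N=8 and continue, so N=8.
Step 2. [col 1: J + N ≡ Q (mod 10)] column 1 (J + N ≡ Q (mod 10), carry-in 0) doesn't pin J yet; pick J=3 and continue, so J=3.
Step 3. [col 1: J + N ≡ Q (mod 10)] from column 1 (J=3, N=8, carry-in 0, digits 3,8 already taken and all letters distinct): Q must equal 1 ⇒ Q=1.
Step 4. [col 2: K + P ≡ X (mod 10)] several values work for K in column 2 (K + P ≡ X (mod 10), carry-in 1); try K=6, so K=6.
Step 5. [col 2: K + P ≡ X (mod 10)] P=7 is one option consistent with column 2 (K + P ≡ X (mod 10), carry-in 1) — take it. So P=7.
Step 6. [col 2: K + P ≡ X (mod 10)] in column 2 we have K+P≡X with carry-in 1; given K=6, P=7 and digits 1,3,6,7,8 already taken and all letters distinct, that pins X to 4. So X=4.
Step 7. [col 3: K + Z ≡ D (mod 10)] D=2 is one option consistent with column 3 (K + Z ≡ D (mod 10), carry-in 1) — take it ⇒ D=2.
Step 8. [col 3: K + Z ≡ D (mod 10)] in column 3 we have K+Z≡D with carry-in 1; given K=6, D=2 and digits 1,2,3,4,6,7,8 already taken and all letters distinct, that pins Z to 5. So Z=5.
Step 9. [col 5: P + Q ≡ U (mod 10)] column 5 reads P+Q+carry(1)=U with P=7, Q=1; with digits 1,2,3,4,5,6,7,8 already taken and all letters distinct, the only value for U is 9 ⇒ U=9.

Answer: D=2, J=3, K=6, N=8, P=7, Q=1, U=9, X=4, Z=5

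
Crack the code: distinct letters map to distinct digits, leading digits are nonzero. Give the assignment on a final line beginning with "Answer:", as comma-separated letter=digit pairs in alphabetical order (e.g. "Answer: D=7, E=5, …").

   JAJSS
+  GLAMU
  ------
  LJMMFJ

Step 1. [L] adding two 5-digit numbers gives at most 5+1 digits, and here it does — L is that final carry and must be 1. So L=1.
Step 2. [col 1: S + U ≡ J (mod 10)] no forcing yet in column 1 (carry-in 0); U=7 is free and consistent — try it. So U=7.
Step 3. [col 1: S + U ≡ J (mod 10)] no forcing yet in column 1 (carry-in 0); S=5 is free and consistent — try it, so S=5.
Step 4. [col 1: S + U ≡ J (mod 10)] in column 1 we have S+U≡J with carry-in 0; given S=5, U=7 and digits 1,5,7 already taken and all letters distinct, that pins J to 2 ⇒ J=2.
Step 5. [col 2: S + M ≡ F (mod 10)] M=0 is one option consistent with column 2 (S + M ≡ F (mod 10), carry-in 1) — take it, so M=0.
Step 6. [col 2: S + M ≡ F (mod 10)] column 2: given S=5, M=0, carry-in 1, and digits 0,1,2,5,7 already taken and all letters distinct, S+M≡F (mod 10) forces F=6 ⇒ F=6.
Step 7. [col 3: J + A ≡ M (mod 10)] column 3 reads J+A+carry(0)=M with J=2, M=0; with digits 0,1,2,5,6,7 already taken and all letters distinct, the only value for A is 8. So A=8.
Step 8. [col 5: J + G ≡ J (mod 10)] from column 5 (J=2, carry-in 1, digits 0,1,2,5,6,7,8 already taken and all letters distinct): G must equal 9, so G=9.

Answer: A=8, F=6, G=9, J=2, L=1, M=0, S=5, U=7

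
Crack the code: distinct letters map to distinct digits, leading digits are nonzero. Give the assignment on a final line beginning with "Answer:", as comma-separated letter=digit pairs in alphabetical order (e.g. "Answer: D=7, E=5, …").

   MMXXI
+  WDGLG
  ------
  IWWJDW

Step 1. [col 1: I + G ≡ W (mod 10)] no forcing yet in column 1 (carry-in 0); I=1 is free and consistent — try it. So I=1.
Step 2. [col 1: I + G ≡ W (mod 10)] no forcing yet in column 1 (carry-in 0); W=6 is free and consistent — try it, so W=6.
Step 3. [col 1: I + G ≡ W (mod 10)] column 1: given I=1, W=6, carry-in 0, and digits 1,6 already taken and all letters distinct, I+G≡W (mod 10) forces G=5. So G=5.
Step 4. [col 2: X + L ≡ D (mod 10)] column 2 (X + L ≡ D (mod 10), carry-in 0) doesn't pin D yet; pick D=7 and continue. So D=7.
Step 5. [col 2: X + L ≡ D (mod 10)] no forcing yet in column 2 (carry-in 0); X=3 is free and consistent — try it ⇒ X=3.
Step 6. [col 2: X + L ≡ D (mod 10)] column 2 reads X+L+carry(0)=D with X=3, D=7; with digits 1,3,5,6,7 already taken and all letters distinct, the only value for L is 4 ⇒ L=4.
Step 7. [col 3: X + G ≡ J (mod 10)] column 3: given X=3, G=5, carry-in 0, and digits 1,3,4,5,6,7 already taken and all letters distinct, X+G≡J (mod 10) forces J=8 ⇒ J=8.
Step 8. [col 4: M + D ≡ W (mod 10)] column 4: given D=7, W=6, carry-in 0, and digits 1,3,4,5,6,7,8 already taken and all letters distinct, M+D≡W (mod 10) forces M=9. So M=9.

Answer: D=7, G=5, I=1, J=8, L=4, M=9, W=6, X=3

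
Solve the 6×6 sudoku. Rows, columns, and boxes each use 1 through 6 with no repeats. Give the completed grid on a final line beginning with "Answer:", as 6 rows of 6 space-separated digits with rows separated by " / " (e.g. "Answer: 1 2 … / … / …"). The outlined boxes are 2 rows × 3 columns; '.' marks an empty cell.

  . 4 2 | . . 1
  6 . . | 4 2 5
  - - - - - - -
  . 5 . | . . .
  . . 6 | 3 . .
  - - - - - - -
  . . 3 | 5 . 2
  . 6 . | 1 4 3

Step 1. [r3c3∈{1,4}] r3c3 is the only open cell in col 3 admitting 4, so r3c3=4.
Step 2. [r6c1∈{2,5}] in row 6, 2 fits only at r6c1. So r6c1=2.
Step 3. [r4c1∈{1}] r4c1's peers cover all but 1. So r4c1=1.
Step 4. [r2c2∈{1,3}] r2c2 is the only open cell in row 2 admitting 3. So r2c2=3.
Step 5. [r1c4∈{6}] r1c4 is down to just 6. So r1c4=6.
Step 6. [r5c5∈{6}] r5c5 is down to just 6. So r5c5=6.
Step 7. [r4c5∈{5}] r4c5 has the single candidate 5. So r4c5=5.
Step 8. [r6c3∈{5}] nothing but 5 survives at r6c3, so r6c3=5.
Step 9. [r4c6∈{4}] nothing but 4 survives at r4c6 ⇒ r4c6=4.
Step 10. [r3c5∈{1}] nothing but 1 survives at r3c5. So r3c5=1.
Step 11. [r1c5∈{3}] r1c5 is down to just 3. So r1c5=3.
Step 12. [r4c2∈{2}] nothing but 2 survives at r4c2 ⇒ r4c2=2.
Step 13. [r1c1∈{5}] only 5 remains possible at r1c1. So r1c1=5.
Step 14. [r3c4∈{2}] r3c4 has the single candidate 2 ⇒ r3c4=2.
Step 15. [r3c1∈{3}] r3c1 is down to just 3 ⇒ r3c1=3.
Step 16. [r3c6∈{6}] r3c6's peers cover all but 6 ⇒ r3c6=6.
Step 17. [r5c1∈{4}] r5c1 has the single candidate 4, so r5c1=4.
Step 18. [r5c2∈{1}] r5c2 is down to just 1, so r5c2=1.
Step 19. [r2c3∈{1}] nothing but 1 survives at r2c3 ⇒ r2c3=1.

Answer: 5 4 2 6 3 1 / 6 3 1 4 2 5 / 3 5 4 2 1 6 / 1 2 6 3 5 4 / 4 1 3 5 6 2 / 2 6 5 1 4 3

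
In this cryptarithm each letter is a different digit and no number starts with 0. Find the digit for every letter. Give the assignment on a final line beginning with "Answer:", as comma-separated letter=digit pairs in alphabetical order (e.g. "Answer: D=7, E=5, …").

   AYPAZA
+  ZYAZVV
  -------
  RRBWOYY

Step 1. [col 1: A + V ≡ Y (mod 10)] A=6 is one option consistent with column 1 (A + V ≡ Y (mod 10), carry-in 0) — take it ⇒ A=6.
Step 2. [col 1: A + V ≡ Y (mod 10)] column 1 (A + V ≡ Y (mod 10), carry-in 0) doesn't pin V yet; pick V=8 and continue, so V=8.
Step 3. [R] R is the leading digit of a 7-digit sum of two 6-digit numbers; the final carry is exactly 1 ⇒ R=1.
Step 4. [col 1: A + V ≡ Y (mod 10)] from column 1 (A=6, V=8, carry-in 0, digits 1,6,8 already taken and all letters distinct): Y must equal 4, so Y=4.
Step 5. [col 2: Z + V ≡ Y (mod 10)] column 2 reads Z+V+carry(1)=Y with V=8, Y=4; with digits 1,4,6,8 already taken and all letters distinct, the only value for Z is 5. So Z=5.
Step 6. [col 3: A + Z ≡ O (mod 10)] in column 3 we have A+Z≡O with carry-in 1; given A=6, Z=5 and digits 1,4,5,6,8 already taken and all letters distinct, that pins O to 2, so O=2.
Step 7. [col 4: P + A ≡ W (mod 10)] several values work for P in column 4 (P + A ≡ W (mod 10), carry-in 1); try P=3, so P=3.
Step 8. [col 4: P + A ≡ W (mod 10)] from column 4 (P=3, A=6, carry-in 1, digits 1,2,3,4,5,6,8 already taken and all letters distinct): W must equal 0 ⇒ W=0.
Step 9. [col 5: Y + Y ≡ B (mod 10)] column 5: given Y=4, carry-in 1, and digits 0,1,2,3,4,5,6,8 already taken and all letters distinct, Y+Y≡B (mod 10) forces B=9 ⇒ B=9.

Answer: A=6, B=9, O=2, P=3, R=1, V=8, W=0, Y=4, Z=5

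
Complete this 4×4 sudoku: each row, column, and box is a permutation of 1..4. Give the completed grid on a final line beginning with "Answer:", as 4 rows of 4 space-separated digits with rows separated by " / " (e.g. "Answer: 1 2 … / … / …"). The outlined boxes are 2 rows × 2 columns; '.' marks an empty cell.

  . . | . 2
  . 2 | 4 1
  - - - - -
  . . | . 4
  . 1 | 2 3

Step 1. [r2c1∈{3}] r2c1 has the single candidate 3. So r2c1=3.
Step 2. [r1c1∈{1,4}] 1 has one home in row 1: r1c1 ⇒ r1c1=1.
Step 3. [r3c3∈{1}] only 1 remains possible at r3c3, so r3c3=1.
Step 4. [r4c1∈{4}] only 4 remains possible at r4c1 ⇒ r4c1=4.
Step 5. [r3c1∈{2}] r3c1 is down to just 2, so r3c1=2.
Step 6. [r1c3∈{3}] r1c3 has the single candidate 3. So r1c3=3.
Step 7. [r1c2∈{4}] only 4 remains possible at r1c2. So r1c2=4.
Step 8. [r3c2∈{3}] r3c2 is down to just 3. So r3c2=3.

Answer: 1 4 3 2 / 3 2 4 1 / 2 3 1 4 / 4 1 2 3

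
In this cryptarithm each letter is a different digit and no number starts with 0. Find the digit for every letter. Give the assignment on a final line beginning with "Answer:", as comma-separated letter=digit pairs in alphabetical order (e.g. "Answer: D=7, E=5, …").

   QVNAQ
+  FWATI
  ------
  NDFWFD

Step 1. [N] N is the leading digit of a 6-digit sum of two 5-digit numbers; the final carry is exactly 1. So N=1.
Step 2. [col 1: Q + I ≡ D (mod 10)] several values work for I in column 1 (Q + I ≡ D (mod 10), carry-in 0); try I=3, so I=3.
Step 3. [col 1: Q + I ≡ D (mod 10)] column 1 (Q + I ≡ D (mod 10), carry-in 0) doesn't pin D yet; pick D=0 and continue. So D=0.
Step 4. [col 1: Q + I ≡ D (mod 10)] column 1 reads Q+I+carry(0)=D with I=3, D=0; with digits 0,1,3 already taken and all letters distinct, the only value for Q is 7 ⇒ Q=7.
Step 5. [col 2: A + T ≡ F (mod 10)] no forcing yet in column 2 (carry-in 1); T=5 is free and consistent — try it ⇒ T=5.
Step 6. [col 2: A + T ≡ F (mod 10)] column 2 (A + T ≡ F (mod 10), carry-in 1) doesn't pin F yet; pick F=2 and continue. So F=2.
Step 7. [col 2: A + T ≡ F (mod 10)] column 2 reads A+T+carry(1)=F with T=5, F=2; with digits 0,1,2,3,5,7 already taken and all letters distinct, the only value for A is 6 ⇒ A=6.
Step 8. [col 3: N + A ≡ W (mod 10)] in column 3 we have N+A≡W with carry-in 1; given N=1, A=6 and digits 0,1,2,3,5,6,7 already taken and all letters distinct, that pins W to 8, so W=8.
Step 9. [col 4: V + W ≡ F (mod 10)] column 4: given W=8, F=2, carry-in 0, and digits 0,1,2,3,5,6,7,8 already taken and all letters distinct, V+W≡F (mod 10) forces V=4 ⇒ V=4.

Answer: A=6, D=0, F=2, I=3, N=1, Q=7, T=5, V=4, W=8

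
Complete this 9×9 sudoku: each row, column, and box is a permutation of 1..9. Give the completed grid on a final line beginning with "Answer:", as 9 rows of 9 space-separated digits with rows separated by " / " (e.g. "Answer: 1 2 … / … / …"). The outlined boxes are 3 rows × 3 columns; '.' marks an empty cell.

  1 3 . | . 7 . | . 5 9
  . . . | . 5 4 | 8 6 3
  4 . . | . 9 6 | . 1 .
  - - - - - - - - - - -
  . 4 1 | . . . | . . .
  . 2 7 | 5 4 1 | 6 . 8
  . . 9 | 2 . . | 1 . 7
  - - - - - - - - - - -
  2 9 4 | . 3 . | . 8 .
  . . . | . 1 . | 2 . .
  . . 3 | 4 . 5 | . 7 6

Step 1. [r4c7∈{3,5,9}] across col 7, 3 lands solely at r4c7 ⇒ r4c7=3.
Step 2. [r9c1∈{8}] only 8 remains possible at r9c1. So r9c1=8.
Step 3. [r1c4∈{8}] only 8 remains possible at r1c4 ⇒ r1c4=8.
Step 4. [r6c2∈{5,6,8}] in box 4, 8 fits only at r6c2 ⇒ r6c2=8.
Step 5. [r8c2∈{5,6,7}] across col 2, 6 lands solely at r8c2. So r8c2=6.
Step 6. [r8c1∈{5,7}] r8c1 is the only open cell in box 7 admitting 7 ⇒ r8c1=7.
Step 7. [r4c9∈{2,5}] r4c9 is the only open cell in box 6 admitting 5 ⇒ r4c9=5.
Step 8. [r4c1∈{6}] r4c1 is down to just 6. So r4c1=6.
Step 9. [r8c4∈{9}] r8c4's peers cover all but 9 ⇒ r8c4=9.
Step 10. [r4c6∈{7,8,9}] in col 6, 9 fits only at r4c6. So r4c6=9.
Step 11. [r2c3∈{2}] only 2 remains possible at r2c3, so r2c3=2.
Step 12. [r3c2∈{5,7}] col 2 places 5 nowhere but r3c2. So r3c2=5.
Step 13. [r8c9∈{4}] r8c9's peers cover all but 4 ⇒ r8c9=4.
Step 14. [r7c4∈{6,7}] in row 7, 6 fits only at r7c4. So r7c4=6.
Step 15. [r6c6∈{3}] r6c6's peers cover all but 3. So r6c6=3.
Step 16. [r1c3∈{6}] nothing but 6 survives at r1c3 ⇒ r1c3=6.
Step 17. [r8c3∈{5}] only 5 remains possible at r8c3, so r8c3=5.
Step 18. [r6c8∈{4}] r6c8 has the single candidate 4. So r6c8=4.
Step 19. [r3c9∈{2}] r3c9 has the single candidate 2. So r3c9=2.
Step 20. [r4c8∈{2}] r4c8 has the single candidate 2. So r4c8=2.
Step 21. [r3c3∈{8}] r3c3 is down to just 8, so r3c3=8.
Step 22. [r2c2∈{7}] r2c2 has the single candidate 7. So r2c2=7.
Step 23. [r3c4∈{3}] r3c4 is down to just 3. So r3c4=3.
Step 24. [r7c6∈{7}] r7c6's peers cover all but 7, so r7c6=7.
Step 25. [r5c8∈{9}] r5c8's peers cover all but 9, so r5c8=9.
Step 26. [r6c1∈{5}] only 5 remains possible at r6c1 ⇒ r6c1=5.
Step 27. [r8c6∈{8}] r8c6 has the single candidate 8. So r8c6=8.
Step 28. [r5c1∈{3}] nothing but 3 survives at r5c1, so r5c1=3.
Step 29. [r4c5∈{8}] nothing but 8 survives at r4c5 ⇒ r4c5=8.
Step 30. [r2c4∈{1}] only 1 remains possible at r2c4. So r2c4=1.
Step 31. [r1c6∈{2}] nothing but 2 survives at r1c6 ⇒ r1c6=2.
Step 32. [r6c5∈{6}] nothing but 6 survives at r6c5 ⇒ r6c5=6.
Step 33. [r8c8∈{3}] r8c8 is down to just 3 ⇒ r8c8=3.
Step 34. [r7c9∈{1}] r7c9 has the single candidate 1. So r7c9=1.
Step 35. [r4c4∈{7}] only 7 remains possible at r4c4. So r4c4=7.
Step 36. [r3c7∈{7}] nothing but 7 survives at r3c7, so r3c7=7.
Step 37. [r9c7∈{9}] r9c7 has the single candidate 9 ⇒ r9c7=9.
Step 38. [r7c7∈{5}] r7c7 has the single candidate 5, so r7c7=5.
Step 39. [r9c2∈{1}] nothing but 1 survives at r9c2, so r9c2=1.
Step 40. [r1c7∈{4}] only 4 remains possible at r1c7, so r1c7=4.
Step 41. [r9c5∈{2}] r9c5 has the single candidate 2, so r9c5=2.
Step 42. [r2c1∈{9}] r2c1 has the single candidate 9. So r2c1=9.

Answer: 1 3 6 8 7 2 4 5 9 / 9 7 2 1 5 4 8 6 3 / 4 5 8 3 9 6 7 1 2 / 6 4 1 7 8 9 3 2 5 / 3 2 7 5 4 1 6 9 8 / 5 8 9 2 6 3 1 4 7 / 2 9 4 6 3 7 5 8 1 / 7 6 5 9 1 8 2 3 4 / 8 1 3 4 2 5 9 7 6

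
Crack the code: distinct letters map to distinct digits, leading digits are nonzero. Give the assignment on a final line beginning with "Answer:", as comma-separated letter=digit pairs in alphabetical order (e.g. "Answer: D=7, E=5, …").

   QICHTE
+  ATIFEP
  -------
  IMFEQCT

Step 1. [col 1: E + P ≡ T (mod 10)] no forcing yet in column 1 (carry-in 0); P=6 is free and consistent — try it ⇒ P=6.
Step 2. [col 1: E + P ≡ T (mod 10)] column 1 (E + P ≡ T (mod 10), carry-in 0) doesn't pin T yet; pick T=9 and continue ⇒ T=9.
Step 3. [I] I is the leading digit of a 7-digit sum of two 6-digit numbers; the final carry is exactly 1 ⇒ I=1.
Step 4. [col 1: E + P ≡ T (mod 10)] column 1 reads E+P+carry(0)=T with P=6, T=9; with digits 1,6,9 already taken and all letters distinct, the only value for E is 3. So E=3.
Step 5. [col 2: T + E ≡ C (mod 10)] column 2: given T=9, E=3, carry-in 0, and digits 1,3,6,9 already taken and all letters distinct, T+E≡C (mod 10) forces C=2. So C=2.
Step 6. [col 3: H + F ≡ Q (mod 10)] column 3 (H + F ≡ Q (mod 10), carry-in 1) doesn't pin H yet; pick H=7 and continue, so H=7.
Step 7. [col 3: H + F ≡ Q (mod 10)] column 3 reads H+F+carry(1)=Q with H=7; with digits 1,2,3,6,7,9 already taken and all letters distinct, the only value for F is 0. So F=0.
Step 8. [col 3: H + F ≡ Q (mod 10)] in column 3 we have H+F≡Q with carry-in 1; given H=7, F=0 and digits 0,1,2,3,6,7,9 already taken and all letters distinct, that pins Q to 8, so Q=8.
Step 9. [col 6: Q + A ≡ M (mod 10)] column 6 reads Q+A+carry(1)=M with Q=8; with digits 0,1,2,3,6,7,8,9 already taken and all letters distinct, the only value for A is 5 ⇒ A=5.
Step 10. [col 6: Q + A ≡ M (mod 10)] column 6: given Q=8, A=5, carry-in 1, and digits 0,1,2,3,5,6,7,8,9 already taken and all letters distinct, Q+A≡M (mod 10) forces M=4 ⇒ M=4.

Answer: A=5, C=2, E=3, F=0, H=7, I=1, M=4, P=6, Q=8, T=9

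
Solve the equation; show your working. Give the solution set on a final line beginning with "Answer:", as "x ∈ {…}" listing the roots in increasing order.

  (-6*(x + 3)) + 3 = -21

Step 1. [(-6*(x + 3)) + 3 = -21] 3 comes off first (subtract 3). So sub: -6*(x + 3) = -24.
Step 2. [-6*(x + 3) = -24] -6 out front; divide by -6. So div: x + 3 = 4.
Step 3. [x + 3 = 4] 3 comes off first (subtract 3). So sub: x = 1.

Answer: x ∈ {1}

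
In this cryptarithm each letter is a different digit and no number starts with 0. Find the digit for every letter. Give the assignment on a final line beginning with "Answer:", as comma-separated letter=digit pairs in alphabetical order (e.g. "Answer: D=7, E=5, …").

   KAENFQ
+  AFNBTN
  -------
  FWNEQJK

Step 1. [col 1: Q + N ≡ K (mod 10)] N=9 is one option consistent with column 1 (Q + N ≡ K (mod 10), carry-in 0) — take it, so N=9.
Step 2. [col 1: Q + N ≡ K (mod 10)] column 1 (Q + N ≡ K (mod 10), carry-in 0) doesn't pin K yet; pick K=3 and continue. So K=3.
Step 3. [col 1: Q + N ≡ K (mod 10)] from column 1 (N=9, K=3, carry-in 0, digits 3,9 already taken and all letters distinct): Q must equal 4, so Q=4.
Step 4. [col 2: F + T ≡ J (mod 10)] F=1 is one option consistent with column 2 (F + T ≡ J (mod 10), carry-in 1) — take it. So F=1.
Step 5. [col 2: F + T ≡ J (mod 10)] J=8 is one option consistent with column 2 (F + T ≡ J (mod 10), carry-in 1) — take it. So J=8.
Step 6. [col 2: F + T ≡ J (mod 10)] from column 2 (F=1, J=8, carry-in 1, digits 1,3,4,8,9 already taken and all letters distinct): T must equal 6. So T=6.
Step 7. [col 3: N + B ≡ Q (mod 10)] in column 3 we have N+B≡Q with carry-in 0; given N=9, Q=4 and digits 1,3,4,6,8,9 already taken and all letters distinct, that pins B to 5 ⇒ B=5.
Step 8. [col 4: E + N ≡ E (mod 10)] no forcing yet in column 4 (carry-in 1); E=2 is free and consistent — try it ⇒ E=2.
Step 9. [col 5: A + F ≡ N (mod 10)] column 5 reads A+F+carry(1)=N with F=1, N=9; with digits 1,2,3,4,5,6,8,9 already taken and all letters distinct, the only value for A is 7, so A=7.
Step 10. [col 6: K + A ≡ W (mod 10)] column 6 reads K+A+carry(0)=W with K=3, A=7; with digits 1,2,3,4,5,6,7,8,9 already taken and all letters distinct, the only value for W is 0. So W=0.

Answer: A=7, B=5, E=2, F=1, J=8, K=3, N=9, Q=4, T=6, W=0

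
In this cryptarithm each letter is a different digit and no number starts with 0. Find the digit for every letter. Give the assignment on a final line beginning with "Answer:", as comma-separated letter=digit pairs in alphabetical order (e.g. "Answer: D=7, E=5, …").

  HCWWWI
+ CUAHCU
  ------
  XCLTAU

Step 1. [col 1: I + U ≡ U (mod 10)] column 1 reads I+U+carry(0)=U with nothing yet; with all letters distinct, none taken yet, the only value for I is 0 ⇒ I=0.
Step 2. [col 1: I + U ≡ U (mod 10)] no forcing yet in column 1 (carry-in 0); U=9 is free and consistent — try it ⇒ U=9.
Step 3. [col 2: W + C ≡ A (mod 10)] no forcing yet in column 2 (carry-in 0); C=1 is free and consistent — try it ⇒ C=1.
Step 4. [col 2: W + C ≡ A (mod 10)] no forcing yet in column 2 (carry-in 0); W=6 is free and consistent — try it, so W=6.
Step 5. [col 2: W + C ≡ A (mod 10)] column 2: given W=6, C=1, carry-in 0, and digits 0,1,6,9 already taken and all letters distinct, W+C≡A (mod 10) forces A=7. So A=7.
Step 6. [col 3: W + H ≡ T (mod 10)] no forcing yet in column 3 (carry-in 0); T=8 is free and consistent — try it, so T=8.
Step 7. [col 3: W + H ≡ T (mod 10)] in column 3 we have W+H≡T with carry-in 0; given W=6, T=8 and digits 0,1,6,7,8,9 already taken and all letters distinct, that pins H to 2, so H=2.
Step 8. [col 4: W + A ≡ L (mod 10)] in column 4 we have W+A≡L with carry-in 0; given W=6, A=7 and digits 0,1,2,6,7,8,9 already taken and all letters distinct, that pins L to 3. So L=3.
Step 9. [col 6: H + C ≡ X (mod 10)] column 6 reads H+C+carry(1)=X with H=2, C=1; with digits 0,1,2,3,6,7,8,9 already taken and all letters distinct, the only value for X is 4, so X=4.

Answer: A=7, C=1, H=2, I=0, L=3, T=8, U=9, W=6, X=4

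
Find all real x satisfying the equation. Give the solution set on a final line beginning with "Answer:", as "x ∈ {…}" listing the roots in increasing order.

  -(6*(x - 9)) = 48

Step 1. [-(6*(x - 9)) = 48] leading − — multiply by −1, so neg: 6*(x - 9) = -48.
Step 2. [6*(x - 9) = -48] divide by the outer 6. So div: x - 9 = -8.
Step 3. [x - 9 = -8] the outer -9 inverts by adding 9 ⇒ sub: x = 1.

Answer: x ∈ {1}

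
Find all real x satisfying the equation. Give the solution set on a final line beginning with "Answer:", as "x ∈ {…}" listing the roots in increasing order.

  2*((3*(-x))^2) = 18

Step 1. [2*((3*(-x))^2) = 18] 2 out front; divide by 2 ⇒ div: (3*(-x))^2 = 9.
Step 2. [(3*(-x))^2 = 9] 9 ≥ 0, LHS is (·)² — take ±√ ⇒ sqrt: 3*(-x) = 3 or -3.
Step 3. [3*(-x) = 3 or -3] leading coefficient 3: divide by 3, so div: -x = 1 or -1.
Step 4. [-x = 1 or -1] flip signs both sides, so neg: x = -1 or 1.

Answer: x ∈ {-1, 1}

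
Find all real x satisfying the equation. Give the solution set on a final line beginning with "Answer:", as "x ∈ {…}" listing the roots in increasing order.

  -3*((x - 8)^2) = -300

Step 1. [-3*((x - 8)^2) = -300] -3 out front; divide by -3 ⇒ div: (x - 8)^2 = 100.
Step 2. [(x - 8)^2 = 100] 100 ≥ 0, LHS is (·)² — take ±√ ⇒ sqrt: x - 8 = 10 or -10.
Step 3. [x - 8 = 10 or -10] 8 comes off first (add 8), so sub: x = 18 or -2.

Answer: x ∈ {-2, 18}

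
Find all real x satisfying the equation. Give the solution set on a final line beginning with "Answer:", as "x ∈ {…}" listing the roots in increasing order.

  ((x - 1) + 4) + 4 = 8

Step 1. [((x - 1) + 4) + 4 = 8] 4 comes off first (subtract 4). So sub: (x - 1) + 4 = 4.
Step 2. [(x - 1) + 4 = 4] 4 comes off first (subtract 4), so sub: x - 1 = 0.
Step 3. [x - 1 = 0] the outer -1 inverts by adding 1 ⇒ sub: x = 1.

Answer: x ∈ {1}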